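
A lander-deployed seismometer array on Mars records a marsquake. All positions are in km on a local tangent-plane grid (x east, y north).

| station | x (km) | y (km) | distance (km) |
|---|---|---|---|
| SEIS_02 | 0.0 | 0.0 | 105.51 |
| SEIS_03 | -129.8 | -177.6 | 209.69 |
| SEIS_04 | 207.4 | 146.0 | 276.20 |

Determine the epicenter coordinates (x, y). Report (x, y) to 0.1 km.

(59.4, -87.2)

Circle about each station: x² + y² = 105.51²; (x + 129.8)² + (y + 177.6)² = 209.69²; (x − 207.4)² + (y − 146.0)² = 276.20².
Subtracting the SEIS_02 equation from the SEIS_03 and SEIS_04 equations removes the quadratic terms:
-259.6 x − 355.2 y = 15552.26
414.8 x + 292.0 y = -823.32
Solving the 2×2 system: x ≈ 59.4, y ≈ -87.2 km.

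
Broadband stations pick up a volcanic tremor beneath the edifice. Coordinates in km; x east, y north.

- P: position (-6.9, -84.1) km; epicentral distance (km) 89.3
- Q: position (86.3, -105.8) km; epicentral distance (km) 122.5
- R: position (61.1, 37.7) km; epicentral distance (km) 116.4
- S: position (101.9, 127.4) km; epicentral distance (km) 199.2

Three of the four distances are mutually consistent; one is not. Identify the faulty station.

Solve using three stations at a time. Using P, R, S (subtract circle equations pairwise → linear system) gives (x, y) ≈ (-47.5, -4.4).
Distances from that point to each station vs reported:
  P: calculated 89.4 vs reported 89.3 → residual 0.1 km
  Q: calculated 167.9 vs reported 122.5 → residual 45.4 km
  R: calculated 116.5 vs reported 116.4 → residual 0.1 km
  S: calculated 199.2 vs reported 199.2 → residual 0.0 km
P, R, S are mutually consistent (residuals ≈ 0); Q is off by 45.4 km.

Q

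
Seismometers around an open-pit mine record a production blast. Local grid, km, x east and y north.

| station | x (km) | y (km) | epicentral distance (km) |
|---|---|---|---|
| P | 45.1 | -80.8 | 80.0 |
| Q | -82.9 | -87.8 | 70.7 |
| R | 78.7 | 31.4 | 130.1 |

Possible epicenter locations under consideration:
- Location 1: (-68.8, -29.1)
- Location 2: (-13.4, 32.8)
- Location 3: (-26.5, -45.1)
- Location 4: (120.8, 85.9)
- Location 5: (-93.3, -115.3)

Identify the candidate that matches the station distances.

Location 3

For each candidate, compare |candidate − station| to the reported distance:
Location 1: residuals P 45.1, Q 10.3, R 29.3 → max 45.1 km
Location 2: residuals P 47.8, Q 68.5, R 38.0 → max 68.5 km
Location 3: residuals P 0.0, Q 0.0, R 0.0 → max 0.0 km
Location 4: residuals P 103.1, Q 197.0, R 61.2 → max 197.0 km
Location 5: residuals P 62.6, Q 41.3, R 96.0 → max 96.0 km
Only Location 3 has all residuals ≈ 0.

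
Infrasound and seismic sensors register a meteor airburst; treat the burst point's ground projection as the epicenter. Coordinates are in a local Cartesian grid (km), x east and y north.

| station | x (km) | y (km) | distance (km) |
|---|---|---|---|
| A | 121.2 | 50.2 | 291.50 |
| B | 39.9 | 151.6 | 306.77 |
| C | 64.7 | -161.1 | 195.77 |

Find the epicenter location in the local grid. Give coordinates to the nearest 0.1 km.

-123.7 km east, -107.9 km north

Circle about each station: (x − 121.2)² + (y − 50.2)² = 291.50²; (x − 39.9)² + (y − 151.6)² = 306.77²; (x − 64.7)² + (y + 161.1)² = 195.77².
Subtracting the A equation from the B and C equations removes the quadratic terms:
-162.6 x + 202.8 y = -1770.49
-113.0 x − 422.6 y = 59576.18
Solving the 2×2 system: x ≈ -123.7, y ≈ -107.9 km.
Check against A (with the unrounded x, y): √((x − 121.2)²+(y − 50.2)²) = 291.49 ≈ 291.50 km. ✓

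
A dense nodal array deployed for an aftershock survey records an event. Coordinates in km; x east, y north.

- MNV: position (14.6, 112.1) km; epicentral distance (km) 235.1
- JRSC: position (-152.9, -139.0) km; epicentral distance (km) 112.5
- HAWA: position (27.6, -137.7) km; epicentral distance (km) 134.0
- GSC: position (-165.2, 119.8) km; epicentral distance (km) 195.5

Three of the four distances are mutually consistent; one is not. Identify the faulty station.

Solve using three stations at a time. Using JRSC, HAWA, GSC (subtract circle equations pairwise → linear system) gives (x, y) ≈ (-77.9, -55.1).
Distances from that point to each station vs reported:
  MNV: calculated 191.1 vs reported 235.1 → residual 44.0 km
  JRSC: calculated 112.5 vs reported 112.5 → residual 0.0 km
  HAWA: calculated 134.0 vs reported 134.0 → residual 0.0 km
  GSC: calculated 195.5 vs reported 195.5 → residual 0.0 km
JRSC, HAWA, GSC are mutually consistent (residuals ≈ 0); MNV is off by 44.0 km.

MNV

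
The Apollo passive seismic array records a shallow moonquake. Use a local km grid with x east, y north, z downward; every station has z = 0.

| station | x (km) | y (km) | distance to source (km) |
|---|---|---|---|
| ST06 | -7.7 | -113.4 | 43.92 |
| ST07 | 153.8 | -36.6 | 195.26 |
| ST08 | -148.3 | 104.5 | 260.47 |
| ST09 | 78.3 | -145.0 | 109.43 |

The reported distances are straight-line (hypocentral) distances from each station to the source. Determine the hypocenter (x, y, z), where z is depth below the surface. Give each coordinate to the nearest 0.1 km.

Each station gives a sphere (x−x_i)² + (y−y_i)² + z² = d_i² (stations at z=0).
Subtracting the ST06 sphere from ST07 and ST08: z² cancels, leaving linear equations in x and y:
323.0 x + 153.6 y = -24122.35
-281.2 x + 435.8 y = -45921.36
Solving: x ≈ -18.803, y ≈ -117.505 km (keep extra digits for the depth step; rounded: -18.8, -117.5).
Then from the ST06 sphere: z² = 43.92² − (x + 7.7)² − (y + 113.4)² with x = -18.803, y = -117.505, so z ≈ 42.295 ≈ 42.3 km.
Check against ST09 (with the unrounded solution): distance 109.43 ≈ 109.43 km. ✓

(-18.8, -117.5, 42.3)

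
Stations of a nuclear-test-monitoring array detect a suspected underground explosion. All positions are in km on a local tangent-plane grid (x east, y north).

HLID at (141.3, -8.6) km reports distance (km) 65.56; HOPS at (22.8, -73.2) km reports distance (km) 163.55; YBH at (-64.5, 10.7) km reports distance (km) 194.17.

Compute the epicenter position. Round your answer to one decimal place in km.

Circle about each station: (x − 141.3)² + (y + 8.6)² = 65.56²; (x − 22.8)² + (y + 73.2)² = 163.55²; (x + 64.5)² + (y − 10.7)² = 194.17².
Subtracting the HLID equation from the HOPS and YBH equations removes the quadratic terms:
-237.0 x − 129.2 y = -36612.06
-411.6 x + 38.6 y = -49168.79
Solving the 2×2 system: x ≈ 124.6, y ≈ 54.8 km.

124.6 km east, 54.8 km north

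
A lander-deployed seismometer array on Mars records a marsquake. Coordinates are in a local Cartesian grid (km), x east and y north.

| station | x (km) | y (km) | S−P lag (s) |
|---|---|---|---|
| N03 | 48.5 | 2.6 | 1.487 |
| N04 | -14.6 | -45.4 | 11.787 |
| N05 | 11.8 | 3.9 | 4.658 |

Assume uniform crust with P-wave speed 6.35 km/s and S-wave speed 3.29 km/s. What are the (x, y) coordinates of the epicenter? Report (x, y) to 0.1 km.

Distance from S−P lag: d = Δt · v_P v_S / (v_P − v_S) = Δt · (6.35·3.29)/(6.35−3.29) ≈ 6.8273·Δt.
So d_N03 = 10.15, d_N04 = 80.47, d_N05 = 31.80 km.
Circle about each station: (x − 48.5)² + (y − 2.6)² = 10.15²; (x + 14.6)² + (y + 45.4)² = 80.47²; (x − 11.8)² + (y − 3.9)² = 31.80².
Subtracting pairs of circle equations eliminates x²+y² and gives linear equations (the radical axes):
-126.2 x − 96.0 y = -6457.09
-73.4 x + 2.6 y = -3112.78
Solving the 2×2 system: x ≈ 42.8, y ≈ 11.0 km.

x ≈ 42.8 km, y ≈ 11.0 km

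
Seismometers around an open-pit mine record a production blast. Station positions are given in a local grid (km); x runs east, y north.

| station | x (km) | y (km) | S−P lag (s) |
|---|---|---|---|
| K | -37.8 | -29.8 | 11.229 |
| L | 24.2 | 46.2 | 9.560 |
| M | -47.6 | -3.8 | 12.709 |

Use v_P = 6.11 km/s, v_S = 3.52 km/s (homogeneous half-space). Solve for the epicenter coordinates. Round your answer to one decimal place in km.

55.4 km east, -26.8 km north

Distance from S−P lag: d = Δt · v_P v_S / (v_P − v_S) = Δt · (6.11·3.52)/(6.11−3.52) ≈ 8.3039·Δt.
So d_K = 93.24, d_L = 79.39, d_M = 105.53 km.
Circle about each station: (x + 37.8)² + (y + 29.8)² = 93.24²; (x − 24.2)² + (y − 46.2)² = 79.39²; (x + 47.6)² + (y + 3.8)² = 105.53².
Subtracting the K equation from the L and M equations removes the quadratic terms:
124.0 x + 152.0 y = 2794.13
-19.6 x + 52.0 y = -2479.56
Solving the 2×2 system: x ≈ 55.4, y ≈ -26.8 km.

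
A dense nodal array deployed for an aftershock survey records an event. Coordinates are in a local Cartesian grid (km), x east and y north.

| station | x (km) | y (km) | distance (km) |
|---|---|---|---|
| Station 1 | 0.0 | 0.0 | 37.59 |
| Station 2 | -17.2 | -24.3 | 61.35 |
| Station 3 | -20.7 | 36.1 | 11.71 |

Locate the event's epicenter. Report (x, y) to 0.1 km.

(-9.0, 36.5)

Circle about each station: x² + y² = 37.59²; (x + 17.2)² + (y + 24.3)² = 61.35²; (x + 20.7)² + (y − 36.1)² = 11.71².
Subtracting the Station 1 equation from the Station 2 and Station 3 equations removes the quadratic terms:
-34.4 x − 48.6 y = -1464.48
-41.4 x + 72.2 y = 3007.58
Solving the 2×2 system: x ≈ -9.0, y ≈ 36.5 km.
Check against Station 1 (with the unrounded x, y): √(x²+y²) = 37.59 ≈ 37.59 km. ✓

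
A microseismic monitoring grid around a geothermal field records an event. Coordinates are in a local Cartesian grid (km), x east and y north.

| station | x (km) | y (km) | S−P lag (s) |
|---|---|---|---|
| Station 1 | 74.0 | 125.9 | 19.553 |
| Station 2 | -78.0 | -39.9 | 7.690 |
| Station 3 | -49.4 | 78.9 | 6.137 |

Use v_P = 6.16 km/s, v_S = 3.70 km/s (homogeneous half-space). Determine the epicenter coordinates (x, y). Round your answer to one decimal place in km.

(-80.5, 31.3)

Distance from S−P lag: d = Δt · v_P v_S / (v_P − v_S) = Δt · (6.16·3.70)/(6.16−3.70) ≈ 9.2650·Δt.
So d_Station 1 = 181.16, d_Station 2 = 71.25, d_Station 3 = 56.86 km.
Circle about each station: (x − 74.0)² + (y − 125.9)² = 181.16²; (x + 78.0)² + (y + 39.9)² = 71.25²; (x + 49.4)² + (y − 78.9)² = 56.86².
Subtracting the Station 1 equation from the Station 2 and Station 3 equations removes the quadratic terms:
-304.0 x − 331.6 y = 14091.58
-246.8 x − 94.0 y = 16924.65
Solving the 2×2 system: x ≈ -80.5, y ≈ 31.3 km.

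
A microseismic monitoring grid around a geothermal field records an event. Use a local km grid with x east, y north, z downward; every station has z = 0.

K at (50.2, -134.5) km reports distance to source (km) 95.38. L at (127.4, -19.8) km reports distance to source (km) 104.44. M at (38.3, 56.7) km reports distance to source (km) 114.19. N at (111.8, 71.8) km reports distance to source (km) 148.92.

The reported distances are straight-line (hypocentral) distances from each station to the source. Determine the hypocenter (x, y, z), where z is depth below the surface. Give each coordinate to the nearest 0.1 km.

Each station gives a sphere (x−x_i)² + (y−y_i)² + z² = d_i² (stations at z=0).
Subtracting the K sphere from L and M: z² cancels, leaving linear equations in x and y:
154.4 x + 229.4 y = -5797.86
-23.8 x + 382.4 y = -19870.52
Solving: x ≈ 36.296, y ≈ -49.704 km (keep extra digits for the depth step; rounded: 36.3, -49.7).
Then from the K sphere: z² = 95.38² − (x − 50.2)² − (y + 134.5)² with x = 36.296, y = -49.704, so z ≈ 41.396 ≈ 41.4 km.

x ≈ 36.3 km, y ≈ -49.7 km, depth ≈ 41.4 km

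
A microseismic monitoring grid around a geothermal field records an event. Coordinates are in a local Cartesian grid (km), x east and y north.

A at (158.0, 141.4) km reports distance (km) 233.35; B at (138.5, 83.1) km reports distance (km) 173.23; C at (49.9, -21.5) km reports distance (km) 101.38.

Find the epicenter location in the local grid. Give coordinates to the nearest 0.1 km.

125.0 km east, -89.6 km north

Circle about each station: (x − 158.0)² + (y − 141.4)² = 233.35²; (x − 138.5)² + (y − 83.1)² = 173.23²; (x − 49.9)² + (y + 21.5)² = 101.38².
Subtracting pairs of circle equations eliminates x²+y² and gives linear equations (the radical axes):
-39.0 x − 116.6 y = 5573.49
-216.2 x − 325.8 y = 2168.62
Solving the 2×2 system: x ≈ 125.0, y ≈ -89.6 km.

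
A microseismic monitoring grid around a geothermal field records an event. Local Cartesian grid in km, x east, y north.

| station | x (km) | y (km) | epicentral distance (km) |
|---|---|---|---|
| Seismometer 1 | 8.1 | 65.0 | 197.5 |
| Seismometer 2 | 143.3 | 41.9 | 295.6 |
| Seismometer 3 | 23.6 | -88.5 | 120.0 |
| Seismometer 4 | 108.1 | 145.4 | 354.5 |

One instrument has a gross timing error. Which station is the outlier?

Solve using three stations at a time. Using Seismometer 2, Seismometer 3, Seismometer 4 (subtract circle equations pairwise → linear system) gives (x, y) ≈ (-73.5, -159.1).
Distances from that point to each station vs reported:
  Seismometer 1: calculated 238.5 vs reported 197.5 → residual 41.0 km
  Seismometer 2: calculated 295.6 vs reported 295.6 → residual 0.0 km
  Seismometer 3: calculated 120.0 vs reported 120.0 → residual 0.0 km
  Seismometer 4: calculated 354.5 vs reported 354.5 → residual 0.0 km
Seismometer 2, Seismometer 3, Seismometer 4 are mutually consistent (residuals ≈ 0); Seismometer 1 is off by 41.0 km.

Seismometer 1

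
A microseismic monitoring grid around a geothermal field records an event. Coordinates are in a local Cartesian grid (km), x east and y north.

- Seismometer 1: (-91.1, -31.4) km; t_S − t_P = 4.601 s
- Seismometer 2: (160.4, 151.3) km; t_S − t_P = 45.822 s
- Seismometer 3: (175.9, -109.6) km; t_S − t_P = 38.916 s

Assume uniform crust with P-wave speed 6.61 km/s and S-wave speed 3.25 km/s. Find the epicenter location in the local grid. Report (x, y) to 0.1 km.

(-62.6, -38.7)

Distance from S−P lag: d = Δt · v_P v_S / (v_P − v_S) = Δt · (6.61·3.25)/(6.61−3.25) ≈ 6.3936·Δt.
So d_Seismometer 1 = 29.42, d_Seismometer 2 = 292.97, d_Seismometer 3 = 248.81 km.
Circle about each station: (x + 91.1)² + (y + 31.4)² = 29.42²; (x − 160.4)² + (y − 151.3)² = 292.97²; (x − 175.9)² + (y + 109.6)² = 248.81².
Subtracting the Seismometer 1 equation from the Seismometer 2 and Seismometer 3 equations removes the quadratic terms:
503.0 x + 365.4 y = -45631.20
534.0 x − 156.4 y = -27373.08
Solving the 2×2 system: x ≈ -62.6, y ≈ -38.7 km.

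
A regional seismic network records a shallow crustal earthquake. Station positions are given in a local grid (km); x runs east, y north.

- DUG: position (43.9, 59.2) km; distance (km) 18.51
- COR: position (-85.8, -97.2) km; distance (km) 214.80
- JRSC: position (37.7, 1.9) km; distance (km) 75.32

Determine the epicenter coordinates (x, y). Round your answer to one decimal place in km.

(39.6, 77.2)

Circle about each station: (x − 43.9)² + (y − 59.2)² = 18.51²; (x + 85.8)² + (y + 97.2)² = 214.80²; (x − 37.7)² + (y − 1.9)² = 75.32².
Subtracting the DUG equation from the COR and JRSC equations removes the quadratic terms:
-259.4 x − 312.8 y = -34418.79
-12.4 x − 114.6 y = -9337.43
Solving the 2×2 system: x ≈ 39.6, y ≈ 77.2 km.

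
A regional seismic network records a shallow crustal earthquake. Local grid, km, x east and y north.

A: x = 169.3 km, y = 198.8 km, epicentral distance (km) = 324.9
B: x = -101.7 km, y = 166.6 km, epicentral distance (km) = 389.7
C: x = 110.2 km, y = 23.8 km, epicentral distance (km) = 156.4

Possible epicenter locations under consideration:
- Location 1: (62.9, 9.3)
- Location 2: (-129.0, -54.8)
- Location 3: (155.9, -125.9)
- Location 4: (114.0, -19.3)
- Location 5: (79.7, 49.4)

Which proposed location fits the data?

Location 3

For each candidate, compare |candidate − station| to the reported distance:
Location 1: residuals A 107.6, B 162.0, C 106.9 → max 162.0 km
Location 2: residuals A 66.6, B 166.6, C 95.4 → max 166.6 km
Location 3: residuals A 0.1, B 0.1, C 0.1 → max 0.1 km
Location 4: residuals A 99.9, B 104.9, C 113.1 → max 113.1 km
Location 5: residuals A 150.7, B 173.7, C 116.6 → max 173.7 km
Only Location 3 has all residuals ≈ 0.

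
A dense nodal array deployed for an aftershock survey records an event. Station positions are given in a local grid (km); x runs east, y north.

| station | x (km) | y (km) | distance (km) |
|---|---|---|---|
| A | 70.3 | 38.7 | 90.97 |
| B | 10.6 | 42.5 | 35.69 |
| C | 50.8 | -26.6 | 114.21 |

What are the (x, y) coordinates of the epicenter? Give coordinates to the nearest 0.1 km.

Circle about each station: (x − 70.3)² + (y − 38.7)² = 90.97²; (x − 10.6)² + (y − 42.5)² = 35.69²; (x − 50.8)² + (y + 26.6)² = 114.21².
Subtracting the A equation from the B and C equations removes the quadratic terms:
-119.4 x + 7.6 y = 2480.59
-39.0 x − 130.6 y = -7919.96
Solving the 2×2 system: x ≈ -16.6, y ≈ 65.6 km.
Check against A (with the unrounded x, y): √((x − 70.3)²+(y − 38.7)²) = 90.97 ≈ 90.97 km. ✓

-16.6 km east, 65.6 km north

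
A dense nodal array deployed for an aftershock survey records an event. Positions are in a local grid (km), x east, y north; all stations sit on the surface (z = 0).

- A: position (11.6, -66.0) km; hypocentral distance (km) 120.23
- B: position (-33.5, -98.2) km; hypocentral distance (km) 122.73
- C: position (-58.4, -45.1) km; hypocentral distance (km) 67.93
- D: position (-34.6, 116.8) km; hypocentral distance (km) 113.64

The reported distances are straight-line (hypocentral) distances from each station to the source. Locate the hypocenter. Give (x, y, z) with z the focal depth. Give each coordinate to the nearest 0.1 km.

Each station gives a sphere (x−x_i)² + (y−y_i)² + z² = d_i² (stations at z=0).
Subtracting the A sphere from B and C: z² cancels, leaving linear equations in x and y:
-90.2 x − 64.4 y = 5667.53
-140.0 x + 41.8 y = 10794.78
Solving: x ≈ -72.897, y ≈ 14.096 km (keep extra digits for the depth step; rounded: -72.9, 14.1).
Then from the A sphere: z² = 120.23² − (x − 11.6)² − (y + 66.0)² with x = -72.897, y = 14.096, so z ≈ 30.002 ≈ 30.0 km.

x ≈ -72.9 km, y ≈ 14.1 km, depth ≈ 30.0 km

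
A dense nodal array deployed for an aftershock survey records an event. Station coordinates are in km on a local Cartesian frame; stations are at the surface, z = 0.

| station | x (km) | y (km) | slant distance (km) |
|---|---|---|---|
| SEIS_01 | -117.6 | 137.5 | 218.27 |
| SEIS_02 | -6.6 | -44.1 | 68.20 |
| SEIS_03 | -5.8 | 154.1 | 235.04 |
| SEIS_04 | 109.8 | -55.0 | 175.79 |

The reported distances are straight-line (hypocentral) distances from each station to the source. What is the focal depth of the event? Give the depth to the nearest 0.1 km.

Each station gives a sphere (x−x_i)² + (y−y_i)² + z² = d_i² (stations at z=0).
Subtracting the SEIS_01 sphere from SEIS_02 and SEIS_03: z² cancels, leaving linear equations in x and y:
222.0 x − 363.2 y = 12242.91
223.6 x + 33.2 y = -16557.57
Solving: x ≈ -63.300, y ≈ -72.400 km (keep extra digits for the depth step; rounded: -63.3, -72.4).
Then from the SEIS_01 sphere: z² = 218.27² − (x + 117.6)² − (y − 137.5)² with x = -63.300, y = -72.400, so z ≈ 25.205 ≈ 25.2 km.
Check against SEIS_04 (with the unrounded solution): distance 175.79 ≈ 175.79 km. ✓

25.2 km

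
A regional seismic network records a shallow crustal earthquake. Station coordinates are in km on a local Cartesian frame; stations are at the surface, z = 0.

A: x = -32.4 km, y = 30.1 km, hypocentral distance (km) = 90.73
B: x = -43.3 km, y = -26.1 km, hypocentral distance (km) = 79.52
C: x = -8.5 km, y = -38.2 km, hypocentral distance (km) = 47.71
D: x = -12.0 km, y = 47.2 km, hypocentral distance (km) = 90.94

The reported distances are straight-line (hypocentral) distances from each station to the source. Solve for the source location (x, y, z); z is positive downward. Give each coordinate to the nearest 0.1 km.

Each station gives a sphere (x−x_i)² + (y−y_i)² + z² = d_i² (stations at z=0).
Subtracting the A sphere from B and C: z² cancels, leaving linear equations in x and y:
-21.8 x − 112.4 y = 2508.83
47.8 x − 136.6 y = 5531.41
Solving: x ≈ 33.414, y ≈ -28.801 km (keep extra digits for the depth step; rounded: 33.4, -28.8).
Then from the A sphere: z² = 90.73² − (x + 32.4)² − (y − 30.1)² with x = 33.414, y = -28.801, so z ≈ 20.763 ≈ 20.8 km.

(33.4, -28.8, 20.8)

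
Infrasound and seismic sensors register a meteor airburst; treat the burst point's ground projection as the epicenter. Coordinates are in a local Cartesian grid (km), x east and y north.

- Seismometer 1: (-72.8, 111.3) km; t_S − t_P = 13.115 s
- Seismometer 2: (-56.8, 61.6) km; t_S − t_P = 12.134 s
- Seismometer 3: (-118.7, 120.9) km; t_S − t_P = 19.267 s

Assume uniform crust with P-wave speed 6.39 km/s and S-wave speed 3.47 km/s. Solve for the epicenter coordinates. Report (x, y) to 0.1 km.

(26.3, 101.4)

Distance from S−P lag: d = Δt · v_P v_S / (v_P − v_S) = Δt · (6.39·3.47)/(6.39−3.47) ≈ 7.5936·Δt.
So d_Seismometer 1 = 99.59, d_Seismometer 2 = 92.14, d_Seismometer 3 = 146.31 km.
Circle about each station: (x + 72.8)² + (y − 111.3)² = 99.59²; (x + 56.8)² + (y − 61.6)² = 92.14²; (x + 118.7)² + (y − 120.9)² = 146.31².
Subtracting pairs of circle equations eliminates x²+y² and gives linear equations (the radical axes):
32.0 x − 99.4 y = -9238.34
-91.8 x + 19.2 y = -469.48
Solving the 2×2 system: x ≈ 26.3, y ≈ 101.4 km.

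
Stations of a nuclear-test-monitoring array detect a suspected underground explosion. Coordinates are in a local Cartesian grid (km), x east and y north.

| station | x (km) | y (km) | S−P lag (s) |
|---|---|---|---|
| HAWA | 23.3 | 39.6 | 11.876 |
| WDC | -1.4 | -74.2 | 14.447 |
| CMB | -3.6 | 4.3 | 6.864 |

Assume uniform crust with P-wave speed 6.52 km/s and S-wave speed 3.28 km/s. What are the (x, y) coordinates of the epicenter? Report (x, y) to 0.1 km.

-48.7 km east, 8.6 km north

Distance from S−P lag: d = Δt · v_P v_S / (v_P − v_S) = Δt · (6.52·3.28)/(6.52−3.28) ≈ 6.6005·Δt.
So d_HAWA = 78.39, d_WDC = 95.36, d_CMB = 45.31 km.
Circle about each station: (x − 23.3)² + (y − 39.6)² = 78.39²; (x + 1.4)² + (y + 74.2)² = 95.36²; (x + 3.6)² + (y − 4.3)² = 45.31².
Subtracting the HAWA equation from the WDC and CMB equations removes the quadratic terms:
-49.4 x − 227.6 y = 448.01
-53.8 x − 70.6 y = 2012.40
Solving the 2×2 system: x ≈ -48.7, y ≈ 8.6 km.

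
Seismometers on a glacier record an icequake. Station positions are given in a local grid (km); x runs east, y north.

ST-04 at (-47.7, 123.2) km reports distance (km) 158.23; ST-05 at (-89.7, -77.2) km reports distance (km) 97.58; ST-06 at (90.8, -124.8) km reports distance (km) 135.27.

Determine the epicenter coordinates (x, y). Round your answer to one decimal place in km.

(-4.8, -29.1)

Circle about each station: (x + 47.7)² + (y − 123.2)² = 158.23²; (x + 89.7)² + (y + 77.2)² = 97.58²; (x − 90.8)² + (y + 124.8)² = 135.27².
Subtracting the ST-04 equation from the ST-05 and ST-06 equations removes the quadratic terms:
-84.0 x − 400.8 y = 12067.28
277.0 x − 496.0 y = 13104.91
Solving the 2×2 system: x ≈ -4.8, y ≈ -29.1 km.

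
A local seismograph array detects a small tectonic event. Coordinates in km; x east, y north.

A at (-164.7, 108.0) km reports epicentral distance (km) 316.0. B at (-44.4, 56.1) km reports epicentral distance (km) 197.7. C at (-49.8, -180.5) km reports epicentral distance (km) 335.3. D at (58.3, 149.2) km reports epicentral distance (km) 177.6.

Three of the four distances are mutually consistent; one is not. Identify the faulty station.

Solve using three stations at a time. Using A, B, C (subtract circle equations pairwise → linear system) gives (x, y) ≈ (150.7, 88.3).
Distances from that point to each station vs reported:
  A: calculated 316.0 vs reported 316.0 → residual 0.0 km
  B: calculated 197.8 vs reported 197.7 → residual 0.1 km
  C: calculated 335.3 vs reported 335.3 → residual 0.0 km
  D: calculated 110.7 vs reported 177.6 → residual 66.9 km
A, B, C are mutually consistent (residuals ≈ 0); D is off by 66.9 km.

D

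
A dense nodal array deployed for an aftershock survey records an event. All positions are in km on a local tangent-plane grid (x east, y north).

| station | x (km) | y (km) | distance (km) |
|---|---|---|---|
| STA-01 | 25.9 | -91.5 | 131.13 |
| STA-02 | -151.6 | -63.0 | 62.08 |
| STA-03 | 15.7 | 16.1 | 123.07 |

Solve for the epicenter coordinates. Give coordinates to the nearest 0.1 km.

Circle about each station: (x − 25.9)² + (y + 91.5)² = 131.13²; (x + 151.6)² + (y + 63.0)² = 62.08²; (x − 15.7)² + (y − 16.1)² = 123.07².
Subtracting the STA-01 equation from the STA-02 and STA-03 equations removes the quadratic terms:
-355.0 x + 57.0 y = 31249.65
-20.4 x + 215.2 y = -6488.51
Solving the 2×2 system: x ≈ -94.3, y ≈ -39.1 km.

-94.3 km east, -39.1 km north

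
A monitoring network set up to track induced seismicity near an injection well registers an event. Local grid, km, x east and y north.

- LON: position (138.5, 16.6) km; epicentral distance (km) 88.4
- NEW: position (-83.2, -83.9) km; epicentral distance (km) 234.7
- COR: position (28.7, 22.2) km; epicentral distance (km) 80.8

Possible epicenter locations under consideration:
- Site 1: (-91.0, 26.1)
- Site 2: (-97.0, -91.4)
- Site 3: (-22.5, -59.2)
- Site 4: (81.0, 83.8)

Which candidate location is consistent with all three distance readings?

Site 4

For each candidate, compare |candidate − station| to the reported distance:
Site 1: residuals LON 141.3, NEW 124.4, COR 39.0 → max 141.3 km
Site 2: residuals LON 170.7, NEW 219.0, COR 88.6 → max 219.0 km
Site 3: residuals LON 89.6, NEW 169.2, COR 15.4 → max 169.2 km
Site 4: residuals LON 0.0, NEW 0.0, COR 0.0 → max 0.0 km
Only Site 4 has all residuals ≈ 0.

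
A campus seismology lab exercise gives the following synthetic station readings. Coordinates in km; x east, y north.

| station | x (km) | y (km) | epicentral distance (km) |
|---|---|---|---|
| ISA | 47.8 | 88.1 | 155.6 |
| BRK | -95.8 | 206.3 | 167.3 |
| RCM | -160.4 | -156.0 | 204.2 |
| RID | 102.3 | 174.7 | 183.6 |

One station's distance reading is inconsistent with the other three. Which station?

RID

Solve using three stations at a time. Using ISA, BRK, RCM (subtract circle equations pairwise → linear system) gives (x, y) ≈ (-99.9, 39.0).
Distances from that point to each station vs reported:
  ISA: calculated 155.6 vs reported 155.6 → residual 0.0 km
  BRK: calculated 167.3 vs reported 167.3 → residual 0.0 km
  RCM: calculated 204.2 vs reported 204.2 → residual 0.0 km
  RID: calculated 243.5 vs reported 183.6 → residual 59.9 km
ISA, BRK, RCM are mutually consistent (residuals ≈ 0); RID is off by 59.9 km.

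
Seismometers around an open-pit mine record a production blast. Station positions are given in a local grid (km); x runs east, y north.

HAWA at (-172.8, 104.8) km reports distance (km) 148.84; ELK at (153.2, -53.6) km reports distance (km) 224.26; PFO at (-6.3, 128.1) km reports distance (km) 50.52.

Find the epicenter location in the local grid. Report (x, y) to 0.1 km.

-25.8 km east, 81.5 km north

Circle about each station: (x + 172.8)² + (y − 104.8)² = 148.84²; (x − 153.2)² + (y + 53.6)² = 224.26²; (x + 6.3)² + (y − 128.1)² = 50.52².
Subtracting pairs of circle equations eliminates x²+y² and gives linear equations (the radical axes):
652.0 x − 316.8 y = -42638.88
333.0 x + 46.6 y = -4792.50
Solving the 2×2 system: x ≈ -25.8, y ≈ 81.5 km.
Check against HAWA (with the unrounded x, y): √((x + 172.8)²+(y − 104.8)²) = 148.84 ≈ 148.84 km. ✓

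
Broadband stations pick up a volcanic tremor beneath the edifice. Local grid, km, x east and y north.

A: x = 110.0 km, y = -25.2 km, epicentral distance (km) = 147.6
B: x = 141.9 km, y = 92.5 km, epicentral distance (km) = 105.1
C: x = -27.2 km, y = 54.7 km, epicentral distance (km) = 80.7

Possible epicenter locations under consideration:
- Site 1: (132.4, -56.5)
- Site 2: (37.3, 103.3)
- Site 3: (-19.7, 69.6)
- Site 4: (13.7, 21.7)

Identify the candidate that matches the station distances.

Site 2

For each candidate, compare |candidate − station| to the reported distance:
Site 1: residuals A 109.1, B 44.2, C 113.8 → max 113.8 km
Site 2: residuals A 0.0, B 0.1, C 0.1 → max 0.1 km
Site 3: residuals A 13.1, B 58.1, C 64.0 → max 64.0 km
Site 4: residuals A 40.5, B 41.4, C 28.1 → max 41.4 km
Only Site 2 has all residuals ≈ 0.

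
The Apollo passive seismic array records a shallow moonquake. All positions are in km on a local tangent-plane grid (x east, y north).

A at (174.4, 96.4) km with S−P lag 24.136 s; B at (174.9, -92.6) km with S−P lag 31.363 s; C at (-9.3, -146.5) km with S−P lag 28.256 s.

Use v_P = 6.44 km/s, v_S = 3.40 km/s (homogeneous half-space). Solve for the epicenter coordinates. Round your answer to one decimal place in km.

x ≈ 5.2 km, y ≈ 56.5 km

Distance from S−P lag: d = Δt · v_P v_S / (v_P − v_S) = Δt · (6.44·3.40)/(6.44−3.40) ≈ 7.2026·Δt.
So d_A = 173.84, d_B = 225.90, d_C = 203.52 km.
Circle about each station: (x − 174.4)² + (y − 96.4)² = 173.84²; (x − 174.9)² + (y + 92.6)² = 225.90²; (x + 9.3)² + (y + 146.5)² = 203.52².
Subtracting pairs of circle equations eliminates x²+y² and gives linear equations (the radical axes):
1.0 x − 378.0 y = -21354.01
-367.4 x − 485.8 y = -29359.62
Solving the 2×2 system: x ≈ 5.2, y ≈ 56.5 km.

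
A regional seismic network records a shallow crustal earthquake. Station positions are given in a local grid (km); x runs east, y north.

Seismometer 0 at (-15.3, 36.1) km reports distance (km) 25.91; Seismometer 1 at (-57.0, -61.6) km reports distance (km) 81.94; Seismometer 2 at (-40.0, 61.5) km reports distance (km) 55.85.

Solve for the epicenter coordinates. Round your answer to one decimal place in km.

(-17.7, 10.3)

Circle about each station: (x + 15.3)² + (y − 36.1)² = 25.91²; (x + 57.0)² + (y + 61.6)² = 81.94²; (x + 40.0)² + (y − 61.5)² = 55.85².
Subtracting pairs of circle equations eliminates x²+y² and gives linear equations (the radical axes):
-83.4 x − 195.4 y = -536.58
-49.4 x + 50.8 y = 1397.06
Solving the 2×2 system: x ≈ -17.7, y ≈ 10.3 km.
Check against Seismometer 0 (with the unrounded x, y): √((x + 15.3)²+(y − 36.1)²) = 25.91 ≈ 25.91 km. ✓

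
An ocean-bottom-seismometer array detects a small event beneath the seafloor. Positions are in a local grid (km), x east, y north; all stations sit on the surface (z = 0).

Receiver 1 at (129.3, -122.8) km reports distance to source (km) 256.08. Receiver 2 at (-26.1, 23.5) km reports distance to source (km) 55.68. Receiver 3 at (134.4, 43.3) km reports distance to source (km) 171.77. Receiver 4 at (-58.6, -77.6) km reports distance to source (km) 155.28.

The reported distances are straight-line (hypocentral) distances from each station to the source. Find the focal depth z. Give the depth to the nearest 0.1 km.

z ≈ 22.6 km

Each station gives a sphere (x−x_i)² + (y−y_i)² + z² = d_i² (stations at z=0).
Subtracting the Receiver 1 sphere from Receiver 2 and Receiver 3: z² cancels, leaving linear equations in x and y:
-310.8 x + 292.6 y = 31911.83
10.2 x + 332.2 y = 24211.95
Solving: x ≈ -33.104, y ≈ 73.900 km (keep extra digits for the depth step; rounded: -33.1, 73.9).
Then from the Receiver 1 sphere: z² = 256.08² − (x − 129.3)² − (y + 122.8)² with x = -33.104, y = 73.900, so z ≈ 22.606 ≈ 22.6 km.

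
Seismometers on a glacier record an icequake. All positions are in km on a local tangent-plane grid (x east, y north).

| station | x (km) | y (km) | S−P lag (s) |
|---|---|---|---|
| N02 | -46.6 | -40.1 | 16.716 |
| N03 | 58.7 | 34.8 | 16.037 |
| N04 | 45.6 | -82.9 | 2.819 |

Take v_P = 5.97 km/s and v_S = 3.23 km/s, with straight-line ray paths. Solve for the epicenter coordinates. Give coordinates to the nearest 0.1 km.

(64.8, -77.9)

Distance from S−P lag: d = Δt · v_P v_S / (v_P − v_S) = Δt · (5.97·3.23)/(5.97−3.23) ≈ 7.0376·Δt.
So d_N02 = 117.64, d_N03 = 112.86, d_N04 = 19.84 km.
Circle about each station: (x + 46.6)² + (y + 40.1)² = 117.64²; (x − 58.7)² + (y − 34.8)² = 112.86²; (x − 45.6)² + (y + 82.9)² = 19.84².
Subtracting the N02 equation from the N03 and N04 equations removes the quadratic terms:
210.6 x + 149.8 y = 1978.95
184.4 x − 85.6 y = 18617.74
Solving the 2×2 system: x ≈ 64.8, y ≈ -77.9 km.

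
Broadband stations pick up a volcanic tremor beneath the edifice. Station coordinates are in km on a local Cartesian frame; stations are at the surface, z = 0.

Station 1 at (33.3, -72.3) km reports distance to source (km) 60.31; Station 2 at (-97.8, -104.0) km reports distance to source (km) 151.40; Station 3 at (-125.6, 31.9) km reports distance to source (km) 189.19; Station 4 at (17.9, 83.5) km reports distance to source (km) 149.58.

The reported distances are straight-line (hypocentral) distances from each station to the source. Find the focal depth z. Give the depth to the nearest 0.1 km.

Each station gives a sphere (x−x_i)² + (y−y_i)² + z² = d_i² (stations at z=0).
Subtracting the Station 1 sphere from Station 2 and Station 3: z² cancels, leaving linear equations in x and y:
-262.2 x − 63.4 y = -5240.00
-317.8 x + 208.4 y = -21698.77
Solving: x ≈ 32.995, y ≈ -53.805 km (keep extra digits for the depth step; rounded: 33.0, -53.8).
Then from the Station 1 sphere: z² = 60.31² − (x − 33.3)² − (y + 72.3)² with x = 32.995, y = -53.805, so z ≈ 57.403 ≈ 57.4 km.

z ≈ 57.4 km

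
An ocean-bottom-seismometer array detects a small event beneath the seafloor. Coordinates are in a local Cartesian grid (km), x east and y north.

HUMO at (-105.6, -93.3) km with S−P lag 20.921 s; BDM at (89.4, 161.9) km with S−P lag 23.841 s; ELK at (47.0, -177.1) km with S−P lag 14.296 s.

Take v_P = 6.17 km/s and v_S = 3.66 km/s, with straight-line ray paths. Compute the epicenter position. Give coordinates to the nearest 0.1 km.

Distance from S−P lag: d = Δt · v_P v_S / (v_P − v_S) = Δt · (6.17·3.66)/(6.17−3.66) ≈ 8.9969·Δt.
So d_HUMO = 188.22, d_BDM = 214.49, d_ELK = 128.62 km.
Circle about each station: (x + 105.6)² + (y + 93.3)² = 188.22²; (x − 89.4)² + (y − 161.9)² = 214.49²; (x − 47.0)² + (y + 177.1)² = 128.62².
Subtracting pairs of circle equations eliminates x²+y² and gives linear equations (the radical axes):
390.0 x + 510.4 y = 3768.53
305.2 x − 167.6 y = 32600.82
Solving the 2×2 system: x ≈ 78.1, y ≈ -52.3 km.
Check against HUMO (with the unrounded x, y): √((x + 105.6)²+(y + 93.3)²) = 188.22 ≈ 188.22 km. ✓

x ≈ 78.1 km, y ≈ -52.3 km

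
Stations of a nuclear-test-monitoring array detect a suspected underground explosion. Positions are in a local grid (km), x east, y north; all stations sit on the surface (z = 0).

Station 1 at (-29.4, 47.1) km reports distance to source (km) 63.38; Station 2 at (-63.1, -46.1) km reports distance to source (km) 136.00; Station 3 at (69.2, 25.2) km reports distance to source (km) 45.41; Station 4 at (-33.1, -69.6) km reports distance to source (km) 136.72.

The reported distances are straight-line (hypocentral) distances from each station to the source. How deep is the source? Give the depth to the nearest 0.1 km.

Each station gives a sphere (x−x_i)² + (y−y_i)² + z² = d_i² (stations at z=0).
Subtracting the Station 1 sphere from Station 2 and Station 3: z² cancels, leaving linear equations in x and y:
-67.4 x − 186.4 y = -11454.93
197.2 x − 43.8 y = 4295.87
Solving: x ≈ 32.800, y ≈ 49.594 km (keep extra digits for the depth step; rounded: 32.8, 49.6).
Then from the Station 1 sphere: z² = 63.38² − (x + 29.4)² − (y − 47.1)² with x = 32.800, y = 49.594, so z ≈ 11.915 ≈ 11.9 km.
Check against Station 4 (with the unrounded solution): distance 136.72 ≈ 136.72 km. ✓

depth ≈ 11.9 km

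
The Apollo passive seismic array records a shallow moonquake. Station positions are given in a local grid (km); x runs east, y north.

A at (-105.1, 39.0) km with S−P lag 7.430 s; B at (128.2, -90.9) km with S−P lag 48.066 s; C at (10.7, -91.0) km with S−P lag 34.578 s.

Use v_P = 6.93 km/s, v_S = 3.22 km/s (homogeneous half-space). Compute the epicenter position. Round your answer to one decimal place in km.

Distance from S−P lag: d = Δt · v_P v_S / (v_P − v_S) = Δt · (6.93·3.22)/(6.93−3.22) ≈ 6.0147·Δt.
So d_A = 44.69, d_B = 289.10, d_C = 207.98 km.
Circle about each station: (x + 105.1)² + (y − 39.0)² = 44.69²; (x − 128.2)² + (y + 90.9)² = 289.10²; (x − 10.7)² + (y + 91.0)² = 207.98².
Subtracting pairs of circle equations eliminates x²+y² and gives linear equations (the radical axes):
466.6 x − 259.8 y = -69450.57
231.6 x − 260.0 y = -45430.00
Solving the 2×2 system: x ≈ -102.3, y ≈ 83.6 km.

-102.3 km east, 83.6 km north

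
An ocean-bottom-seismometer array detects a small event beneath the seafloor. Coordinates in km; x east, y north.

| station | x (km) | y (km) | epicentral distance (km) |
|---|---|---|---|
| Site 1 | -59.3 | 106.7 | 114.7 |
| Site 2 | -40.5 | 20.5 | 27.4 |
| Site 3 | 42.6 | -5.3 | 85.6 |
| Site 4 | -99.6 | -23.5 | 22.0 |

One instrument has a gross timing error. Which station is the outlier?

Site 4

Solve using three stations at a time. Using Site 1, Site 2, Site 3 (subtract circle equations pairwise → linear system) gives (x, y) ≈ (-43.0, -6.9).
Distances from that point to each station vs reported:
  Site 1: calculated 114.7 vs reported 114.7 → residual 0.0 km
  Site 2: calculated 27.5 vs reported 27.4 → residual 0.1 km
  Site 3: calculated 85.6 vs reported 85.6 → residual 0.0 km
  Site 4: calculated 59.0 vs reported 22.0 → residual 37.0 km
Site 1, Site 2, Site 3 are mutually consistent (residuals ≈ 0); Site 4 is off by 37.0 km.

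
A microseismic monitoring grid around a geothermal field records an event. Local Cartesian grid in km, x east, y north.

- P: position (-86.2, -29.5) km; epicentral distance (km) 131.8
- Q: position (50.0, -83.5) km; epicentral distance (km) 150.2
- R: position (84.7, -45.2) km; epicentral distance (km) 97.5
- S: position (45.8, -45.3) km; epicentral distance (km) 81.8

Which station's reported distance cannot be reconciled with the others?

Solve using three stations at a time. Using P, R, S (subtract circle equations pairwise → linear system) gives (x, y) ≈ (28.9, 34.5).
Distances from that point to each station vs reported:
  P: calculated 131.7 vs reported 131.8 → residual 0.1 km
  Q: calculated 119.9 vs reported 150.2 → residual 30.3 km
  R: calculated 97.3 vs reported 97.5 → residual 0.2 km
  S: calculated 81.6 vs reported 81.8 → residual 0.2 km
P, R, S are mutually consistent (residuals ≈ 0); Q is off by 30.3 km.

Q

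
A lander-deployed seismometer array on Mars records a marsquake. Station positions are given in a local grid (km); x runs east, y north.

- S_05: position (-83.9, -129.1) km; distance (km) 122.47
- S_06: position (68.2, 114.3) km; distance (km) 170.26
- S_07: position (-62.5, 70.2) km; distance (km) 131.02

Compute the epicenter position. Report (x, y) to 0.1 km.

Circle about each station: (x + 83.9)² + (y + 129.1)² = 122.47²; (x − 68.2)² + (y − 114.3)² = 170.26²; (x + 62.5)² + (y − 70.2)² = 131.02².
Subtracting the S_05 equation from the S_06 and S_07 equations removes the quadratic terms:
304.2 x + 486.8 y = -19979.86
42.8 x + 398.6 y = -17039.07
Solving the 2×2 system: x ≈ 3.3, y ≈ -43.1 km.

3.3 km east, -43.1 km north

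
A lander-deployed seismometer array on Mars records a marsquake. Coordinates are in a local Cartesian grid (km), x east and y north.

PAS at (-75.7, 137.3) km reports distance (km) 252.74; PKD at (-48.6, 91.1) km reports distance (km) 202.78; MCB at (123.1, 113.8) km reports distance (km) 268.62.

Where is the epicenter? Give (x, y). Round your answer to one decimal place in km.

x ≈ -25.0 km, y ≈ -110.3 km

Circle about each station: (x + 75.7)² + (y − 137.3)² = 252.74²; (x + 48.6)² + (y − 91.1)² = 202.78²; (x − 123.1)² + (y − 113.8)² = 268.62².
Subtracting pairs of circle equations eliminates x²+y² and gives linear equations (the radical axes):
54.2 x − 92.4 y = 8837.17
397.6 x − 47.0 y = -4756.93
Solving the 2×2 system: x ≈ -25.0, y ≈ -110.3 km.
Check against PAS (with the unrounded x, y): √((x + 75.7)²+(y − 137.3)²) = 252.74 ≈ 252.74 km. ✓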